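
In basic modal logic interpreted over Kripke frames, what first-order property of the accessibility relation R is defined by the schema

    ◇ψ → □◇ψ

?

the Euclidean property

Suppose ◇ψ→□◇ψ is valid. Take Rxy, Rxz and set V(ψ)={y}. Then ◇ψ at x, so □◇ψ at x, so ◇ψ at z, so some w with Rzw has ψ; w=y, i.e. Rzy. By symmetry of the argument, Ryz.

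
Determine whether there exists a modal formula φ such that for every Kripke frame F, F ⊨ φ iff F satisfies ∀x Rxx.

Yes: it is reflexivity, defined by the T schema □q → q.
Suppose □q→q is valid. At any x set V(q)={w : Rxw}. Then □q holds at x, so q holds at x, i.e. Rxx.

Yes — defined by □q → q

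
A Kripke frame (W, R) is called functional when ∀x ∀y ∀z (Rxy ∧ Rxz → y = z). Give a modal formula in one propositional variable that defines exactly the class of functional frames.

◇p → □p

This is partial functionality; the standard corresponding axiom is CD: ◇p → □p.
Suppose ◇p→□p is valid. Take Rxy, Rxz and set V(p)={y}. Then ◇p at x, so □p at x, so p at z, i.e. z=y.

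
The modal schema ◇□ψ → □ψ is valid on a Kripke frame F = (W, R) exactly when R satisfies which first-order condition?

Equivalently (dual form): ◇ψ → □◇ψ.
Suppose ◇ψ→□◇ψ is valid. Take Rxy, Rxz and set V(ψ)={y}. Then ◇ψ at x, so □◇ψ at x, so ◇ψ at z, so some w with Rzw has ψ; w=y, i.e. Rzy. By symmetry of the argument, Ryz.

the Euclidean property: ∀x ∀y ∀z (Rxy ∧ Rxz → Ryz)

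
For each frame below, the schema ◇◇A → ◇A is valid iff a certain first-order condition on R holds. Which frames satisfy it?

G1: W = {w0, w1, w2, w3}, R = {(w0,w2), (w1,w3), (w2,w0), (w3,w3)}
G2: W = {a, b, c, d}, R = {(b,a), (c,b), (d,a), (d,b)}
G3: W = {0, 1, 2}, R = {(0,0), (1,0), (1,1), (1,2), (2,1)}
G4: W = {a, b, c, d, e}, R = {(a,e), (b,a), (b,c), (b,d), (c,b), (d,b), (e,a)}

none

The schema corresponds to a generalized confluence (Geach) condition: ∀x ∀y (xR²y → ∃w (y = w ∧ xRw)).
G1: fails — w0R²w0 but no w with w0=w and w0Rw.
G2: fails — cR²a but no w with a=w and cRw.
G3: fails — 2R²0 but no w with 0=w and 2Rw.
G4: fails — aR²a but no w with a=w and aRw.
Valid on no frame.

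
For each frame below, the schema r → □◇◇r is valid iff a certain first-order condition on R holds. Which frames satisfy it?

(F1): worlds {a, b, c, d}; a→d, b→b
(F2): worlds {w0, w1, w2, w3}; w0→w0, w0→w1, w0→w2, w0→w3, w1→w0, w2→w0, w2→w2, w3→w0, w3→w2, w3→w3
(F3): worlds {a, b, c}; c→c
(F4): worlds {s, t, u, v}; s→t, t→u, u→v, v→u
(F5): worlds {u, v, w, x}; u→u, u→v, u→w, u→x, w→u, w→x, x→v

(F2), (F3)

The schema corresponds to a generalized confluence (Geach) condition: ∀x ∀z (xRz → ∃w (x = w ∧ zR²w)).
(F1): fails — aRd but no w with a=w and dR²w.
(F2): ✓.
(F3): ✓.
(F4): fails — sRt but no w with s=w and tR²w.
(F5): fails — uRv but no t with u=t and vR²t.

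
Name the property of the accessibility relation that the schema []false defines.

emptiness of R: forall x forall y ~Rxy

□⊥ is valid iff no world has any successor (otherwise □⊥ fails at any world with one).
Conversely, on a frame with emptiness of R the schema holds at every world under every valuation.
So the correspondent is emptiness of R.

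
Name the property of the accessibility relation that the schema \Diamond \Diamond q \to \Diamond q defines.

This is frame-equivalent to □q → □□q (substitute ¬q for q and contrapose).
Suppose □q→□□q is valid. Take Rxy, Ryz and set V(q)={w : Rxw}. Then □q at x, so □□q at x, so □q at y, so q at z, i.e. Rxz.

transitivity: \forall x \forall y \forall z (Rxy \wedge Ryz \to Rxz)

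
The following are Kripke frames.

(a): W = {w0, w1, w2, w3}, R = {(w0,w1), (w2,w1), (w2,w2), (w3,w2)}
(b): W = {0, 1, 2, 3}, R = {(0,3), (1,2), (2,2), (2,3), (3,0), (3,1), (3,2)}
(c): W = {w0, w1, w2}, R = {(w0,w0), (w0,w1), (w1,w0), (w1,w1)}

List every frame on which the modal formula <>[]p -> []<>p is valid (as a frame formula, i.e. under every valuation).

(c)

Frame correspondent (Sahlqvist): forall x forall y forall z (Rxy & Rxz -> exists w (Ryw & Rzw)) — i.e. convergence.
(a): fails — Rw0w1 and Rw0w1 but w1 and w1 have no common successor.
(b): fails — R31 and R30 but 1 and 0 have no common successor.
(c): holds.
Valid on: (c).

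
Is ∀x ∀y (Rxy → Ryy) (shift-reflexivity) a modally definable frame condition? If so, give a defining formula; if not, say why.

The condition is shift-reflexivity. A defining modal formula is □(□r → r).

Definable; □(□r → r) defines it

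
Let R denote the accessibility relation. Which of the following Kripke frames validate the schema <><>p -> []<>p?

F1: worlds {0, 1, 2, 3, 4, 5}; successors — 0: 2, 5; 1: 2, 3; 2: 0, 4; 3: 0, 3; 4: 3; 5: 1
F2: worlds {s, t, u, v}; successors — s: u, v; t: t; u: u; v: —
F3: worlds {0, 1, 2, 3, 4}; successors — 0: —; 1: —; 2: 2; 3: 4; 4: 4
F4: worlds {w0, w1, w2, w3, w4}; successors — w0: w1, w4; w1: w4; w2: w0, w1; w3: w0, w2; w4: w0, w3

This is the axiom for a generalized confluence (Geach) condition; its first-order frame correspondent is forall x forall y forall z ((x R^2 y & xRz) -> exists w (y = w & zRw)).
F1: fails — 0R²0, 0R5 but no w with 0=w and 5Rw.
F2: fails — sR²u, sRv but no w with u=w and vRw.
F3: ✓.
F4: fails — w0R²w0, w0Rw1 but no w with w0=w and w1Rw.
Valid on: F3.

F3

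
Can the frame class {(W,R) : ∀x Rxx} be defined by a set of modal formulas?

Yes, by □q → q

Yes: it is reflexivity, defined by the T schema □q → q.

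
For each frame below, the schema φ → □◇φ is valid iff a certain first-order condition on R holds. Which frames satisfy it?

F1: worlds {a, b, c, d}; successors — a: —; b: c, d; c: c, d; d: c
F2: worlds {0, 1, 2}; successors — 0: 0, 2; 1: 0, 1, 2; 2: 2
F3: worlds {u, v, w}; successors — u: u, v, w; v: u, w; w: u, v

Frame correspondent (Sahlqvist): ∀x ∀y (Rxy → Ryx) — i.e. symmetry.
F1: fails — Rbc but not Rcb.
F2: fails — R10 but not R01.
F3: holds.

F3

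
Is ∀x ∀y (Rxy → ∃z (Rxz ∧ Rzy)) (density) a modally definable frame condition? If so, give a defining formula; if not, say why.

Yes: it is density, defined by the C4 schema □□r → □r.
Suppose □□r→□r is valid. Take Rxy and set V(r)={w : xR²w}. Then □□r at x, so □r at x, so r at y, i.e. ∃z(Rxz∧Rzy).

Definable; □□r → □r defines it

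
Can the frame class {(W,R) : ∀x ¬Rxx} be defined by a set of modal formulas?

Modal frame validity is preserved under surjective bounded morphisms.
The 5-cycle (worlds s,t,u,v,w with s→t→u→v→w→s) is irreflexive, and the map sending every world to a single reflexive point • is a surjective bounded morphism (forth: every edge maps to (•,•); back: every world has a successor). So any modal formula valid on the 5-cycle is also valid on the reflexive point, which is not irreflexive.
So the class is not modally definable.

Not definable by any modal formula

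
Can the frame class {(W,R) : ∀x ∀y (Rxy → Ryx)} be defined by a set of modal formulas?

Definable; r → □◇r defines it

This is a Sahlqvist condition; the B axiom r → □◇r defines it.
Suppose r→□◇r is valid. Take Rxy and set V(r)={x}. Then r at x, so □◇r at x, so ◇r at y, so some z with Ryz has r; z=x, i.e. Ryx.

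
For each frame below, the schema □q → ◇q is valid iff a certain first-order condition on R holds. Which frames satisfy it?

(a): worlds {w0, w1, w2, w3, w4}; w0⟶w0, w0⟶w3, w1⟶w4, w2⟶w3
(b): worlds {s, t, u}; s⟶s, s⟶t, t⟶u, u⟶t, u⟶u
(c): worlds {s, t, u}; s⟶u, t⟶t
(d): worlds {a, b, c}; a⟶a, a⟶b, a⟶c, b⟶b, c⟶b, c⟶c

Frame correspondent (Sahlqvist): ∀x ∃y Rxy — i.e. seriality.
(a): fails — world w3 has no successor.
(b): ✓.
(c): fails — world u has no successor.
(d): ✓.
Valid on: (b), (d).

(b), (d)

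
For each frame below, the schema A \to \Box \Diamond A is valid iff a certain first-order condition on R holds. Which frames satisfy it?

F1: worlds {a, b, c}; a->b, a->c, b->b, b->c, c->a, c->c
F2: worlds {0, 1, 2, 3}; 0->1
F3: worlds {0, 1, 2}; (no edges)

F3

Frame correspondent (Sahlqvist): \forall x \forall y (Rxy \to Ryx) — i.e. symmetry.
F1: fails — Rbc but not Rcb.
F2: fails — R01 but not R10.
F3: holds.
Valid on: F3.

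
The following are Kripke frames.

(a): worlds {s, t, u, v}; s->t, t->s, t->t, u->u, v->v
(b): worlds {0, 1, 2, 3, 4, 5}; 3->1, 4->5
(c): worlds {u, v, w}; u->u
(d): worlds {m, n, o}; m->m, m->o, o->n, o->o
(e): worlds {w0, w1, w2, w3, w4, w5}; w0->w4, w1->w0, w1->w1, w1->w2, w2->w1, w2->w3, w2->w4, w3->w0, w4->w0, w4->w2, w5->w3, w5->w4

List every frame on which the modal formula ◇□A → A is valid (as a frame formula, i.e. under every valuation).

This is the axiom for a generalized confluence (Geach) condition; its first-order frame correspondent is ∀x ∀y (xRy → ∃w (yRw ∧ x = w)).
(a): condition met.
(b): fails — 3R1 but no w with 1Rw and 3=w.
(c): condition met.
(d): fails — mRo but no w with oRw and m=w.
(e): fails — w1Rw0 but no w with w0Rw and w1=w.
Valid on: (a), (c).

(a), (c)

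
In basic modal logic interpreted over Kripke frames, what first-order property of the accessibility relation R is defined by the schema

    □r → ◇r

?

Suppose □r→◇r is valid. At any x set V(r)=W. Then □r at x, so ◇r at x, so x has a successor.
Conversely, on a frame with seriality the schema holds at every world under every valuation.
So the correspondent is seriality.

seriality: ∀x ∃y Rxy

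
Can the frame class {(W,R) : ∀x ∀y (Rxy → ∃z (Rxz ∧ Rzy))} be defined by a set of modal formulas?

The condition is density. A defining modal formula is □□q → □q.
Suppose □□q→□q is valid. Take Rxy and set V(q)={w : xR²w}. Then □□q at x, so □q at x, so q at y, i.e. ∃z(Rxz∧Rzy).

Definable; □□q → □q defines it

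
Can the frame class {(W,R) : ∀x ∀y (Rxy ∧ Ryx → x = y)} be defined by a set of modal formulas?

No

If a class were modally definable it would be closed under surjective bounded morphisms (Goldblatt–Thomason).
The 4-cycle (worlds s,t,u,v with s→t→u→v→s) is antisymmetric. Sending even-indexed worlds to a and odd-indexed worlds to b is a surjective bounded morphism onto the two-world frame with a↔b, which is not antisymmetric.
So the class is not modally definable.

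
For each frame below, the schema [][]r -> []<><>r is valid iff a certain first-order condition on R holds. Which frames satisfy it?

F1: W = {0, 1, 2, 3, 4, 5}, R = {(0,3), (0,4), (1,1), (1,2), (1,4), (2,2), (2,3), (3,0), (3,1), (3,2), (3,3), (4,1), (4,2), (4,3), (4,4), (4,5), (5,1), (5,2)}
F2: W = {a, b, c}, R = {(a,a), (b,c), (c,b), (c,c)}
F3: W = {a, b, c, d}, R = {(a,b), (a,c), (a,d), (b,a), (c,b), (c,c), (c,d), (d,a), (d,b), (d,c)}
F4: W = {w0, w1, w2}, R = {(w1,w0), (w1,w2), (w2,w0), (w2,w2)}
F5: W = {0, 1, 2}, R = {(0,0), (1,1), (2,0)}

F1, F2, F3, F5

The schema corresponds to a generalized confluence (Geach) condition: forall x forall z (xRz -> exists w (x R^2 w & z R^2 w)).
F1: condition met.
F2: condition met.
F3: condition met.
F4: fails — w1Rw0 but no w with w1R²w and w0R²w.
F5: condition met.
Valid on: F1, F2, F3, F5.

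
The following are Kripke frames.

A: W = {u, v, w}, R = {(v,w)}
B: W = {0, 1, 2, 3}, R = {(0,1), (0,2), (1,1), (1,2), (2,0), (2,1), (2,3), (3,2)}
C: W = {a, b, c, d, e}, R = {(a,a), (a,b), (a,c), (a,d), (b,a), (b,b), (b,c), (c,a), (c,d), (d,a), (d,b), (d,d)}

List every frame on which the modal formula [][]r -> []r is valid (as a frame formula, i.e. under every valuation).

Frame correspondent (Sahlqvist): forall x forall y (Rxy -> exists z (Rxz & Rzy)) — i.e. density.
A: fails — Rvw but no z with Rvz and Rzw.
B: fails — R32 but no z with R3z and Rz2.
C: condition met.

C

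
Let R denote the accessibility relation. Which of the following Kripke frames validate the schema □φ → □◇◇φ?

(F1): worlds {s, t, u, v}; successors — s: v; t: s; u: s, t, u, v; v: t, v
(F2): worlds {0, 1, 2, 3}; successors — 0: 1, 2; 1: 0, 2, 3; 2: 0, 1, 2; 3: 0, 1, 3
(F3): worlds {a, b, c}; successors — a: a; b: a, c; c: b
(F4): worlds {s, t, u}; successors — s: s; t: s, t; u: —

(F2), (F3), (F4)

Frame correspondent (Sahlqvist): ∀x ∀z (xRz → ∃w (xRw ∧ zR²w)) — i.e. a generalized confluence (Geach) condition.
(F1): fails — tRs but no w with tRw and sR²w.
(F2): satisfies the condition.
(F3): satisfies the condition.
(F4): satisfies the condition.
Valid on: (F2), (F3), (F4).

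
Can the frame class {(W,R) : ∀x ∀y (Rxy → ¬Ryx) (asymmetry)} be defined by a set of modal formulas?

Modal frame validity is preserved under surjective bounded morphisms.
The 3-cycle (worlds a,b,c with a→b→c→a) is asymmetric. Mapping every world to a single reflexive point • is a surjective bounded morphism, and the reflexive point is not asymmetric (R•• but asymmetry requires ¬R••).
Hence asymmetry is not modally definable.

Not modally definable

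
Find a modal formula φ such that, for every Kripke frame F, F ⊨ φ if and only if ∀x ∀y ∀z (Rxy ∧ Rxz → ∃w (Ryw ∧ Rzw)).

◇□ψ → □◇ψ

This is convergence; the standard corresponding axiom is .2: ◇□ψ → □◇ψ.
Suppose ◇□ψ→□◇ψ is valid. Take Rxy, Rxz and set V(ψ)={w : Ryw}. Then □ψ at y so ◇□ψ at x, so □◇ψ at x, so ◇ψ at z, giving w with Rzw and Ryw.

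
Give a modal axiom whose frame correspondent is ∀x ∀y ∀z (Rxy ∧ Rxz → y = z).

A defining formula is ◇s → □s (the CD axiom).
Suppose ◇s→□s is valid. Take Rxy, Rxz and set V(s)={y}. Then ◇s at x, so □s at x, so s at z, i.e. z=y.

◇s → □s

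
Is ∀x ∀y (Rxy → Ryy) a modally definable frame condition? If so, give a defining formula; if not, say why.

This is a Sahlqvist condition; the T□ axiom □(□q → q) defines it.

Yes, by □(□q → q)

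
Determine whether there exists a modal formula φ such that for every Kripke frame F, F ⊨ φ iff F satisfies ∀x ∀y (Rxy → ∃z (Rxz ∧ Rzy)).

Yes — defined by □□p → □p

The condition is density. A defining modal formula is □□p → □p.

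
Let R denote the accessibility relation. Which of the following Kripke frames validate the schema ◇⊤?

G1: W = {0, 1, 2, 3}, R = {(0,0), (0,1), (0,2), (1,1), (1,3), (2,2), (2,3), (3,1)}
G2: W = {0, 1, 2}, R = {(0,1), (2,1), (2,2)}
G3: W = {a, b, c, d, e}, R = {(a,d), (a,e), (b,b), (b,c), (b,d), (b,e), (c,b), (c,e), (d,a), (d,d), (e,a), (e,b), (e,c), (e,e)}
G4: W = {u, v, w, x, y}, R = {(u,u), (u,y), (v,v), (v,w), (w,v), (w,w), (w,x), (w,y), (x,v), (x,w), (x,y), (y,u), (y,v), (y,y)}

Frame correspondent (Sahlqvist): ∀x ∃y Rxy — i.e. seriality.
G1: condition met.
G2: fails — world 1 has no successor.
G3: condition met.
G4: condition met.

G1, G3, G4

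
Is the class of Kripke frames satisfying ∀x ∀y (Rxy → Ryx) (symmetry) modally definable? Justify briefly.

Yes — defined by p → □◇p

This is a Sahlqvist condition; the B axiom p → □◇p defines it.
Suppose p→□◇p is valid. Take Rxy and set V(p)={x}. Then p at x, so □◇p at x, so ◇p at y, so some z with Ryz has p; z=x, i.e. Ryx.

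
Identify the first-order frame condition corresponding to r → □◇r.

symmetry: ∀x ∀y (Rxy → Ryx)

Suppose r→□◇r is valid. Take Rxy and set V(r)={x}. Then r at x, so □◇r at x, so ◇r at y, so some z with Ryz has r; z=x, i.e. Ryx.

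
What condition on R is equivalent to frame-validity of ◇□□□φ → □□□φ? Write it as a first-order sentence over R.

∀x ∀y ∀z ((xRy ∧ xR³z) → ∃w (yR³w ∧ z = w))

This is a Sahlqvist (Geach-type) schema ◇^1□^3φ → □^3◇^0φ.
Minimal-valuation argument: fix x; take any y with xR^1y and any z with xR^3z. Set V(φ) to the set of worlds R-reachable from y in exactly 3 steps. Then □^3φ holds at y, so the antecedent holds at x; validity forces ◇^0φ at z, giving a w with zR^0w and yR^3w.
First-order correspondent: ∀x ∀y ∀z ((xRy ∧ xR³z) → ∃w (yR³w ∧ z = w)).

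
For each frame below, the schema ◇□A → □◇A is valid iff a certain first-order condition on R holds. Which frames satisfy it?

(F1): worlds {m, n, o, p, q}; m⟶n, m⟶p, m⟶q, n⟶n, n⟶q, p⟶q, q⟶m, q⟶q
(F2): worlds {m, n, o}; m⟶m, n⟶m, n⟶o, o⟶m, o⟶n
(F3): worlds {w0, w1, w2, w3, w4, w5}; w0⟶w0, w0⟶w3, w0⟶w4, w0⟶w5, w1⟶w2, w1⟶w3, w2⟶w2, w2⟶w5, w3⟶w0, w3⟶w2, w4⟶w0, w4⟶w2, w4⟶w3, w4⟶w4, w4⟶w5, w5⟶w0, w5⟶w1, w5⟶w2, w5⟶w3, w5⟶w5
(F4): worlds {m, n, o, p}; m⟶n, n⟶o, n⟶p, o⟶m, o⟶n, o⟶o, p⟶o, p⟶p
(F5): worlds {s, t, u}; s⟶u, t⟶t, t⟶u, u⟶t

The schema corresponds to convergence: ∀x ∀y ∀z (Rxy ∧ Rxz → ∃w (Ryw ∧ Rzw)).
(F1): condition met.
(F2): condition met.
(F3): condition met.
(F4): fails — Rom and Ron but m and n have no common successor.
(F5): condition met.

(F1), (F2), (F3), (F5)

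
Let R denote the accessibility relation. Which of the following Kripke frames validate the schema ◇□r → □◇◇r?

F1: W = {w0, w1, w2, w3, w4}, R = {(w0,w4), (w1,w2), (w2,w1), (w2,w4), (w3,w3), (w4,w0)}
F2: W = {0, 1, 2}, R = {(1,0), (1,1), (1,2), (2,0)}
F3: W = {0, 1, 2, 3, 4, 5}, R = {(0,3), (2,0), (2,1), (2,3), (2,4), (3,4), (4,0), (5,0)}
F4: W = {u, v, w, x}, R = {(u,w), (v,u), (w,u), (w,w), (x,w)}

F4

This is the axiom for a generalized confluence (Geach) condition; its first-order frame correspondent is ∀x ∀y ∀z ((xRy ∧ xRz) → ∃w (yRw ∧ zR²w)).
F1: fails — w0Rw4, w0Rw4 but no w with w4Rw and w4R²w.
F2: fails — 1R0, 1R0 but no w with 0Rw and 0R²w.
F3: fails — 0R3, 0R3 but no w with 3Rw and 3R²w.
F4: holds.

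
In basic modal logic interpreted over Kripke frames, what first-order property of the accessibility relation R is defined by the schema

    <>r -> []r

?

Suppose ◇r→□r is valid. Take Rxy, Rxz and set V(r)={y}. Then ◇r at x, so □r at x, so r at z, i.e. z=y.
Conversely, any frame satisfying forall x forall y forall z (Rxy & Rxz -> y = z) validates the schema.
So the correspondent is partial functionality.

partial functionality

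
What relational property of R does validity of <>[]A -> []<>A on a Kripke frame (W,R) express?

Suppose ◇□A→□◇A is valid. Take Rxy, Rxz and set V(A)={w : Ryw}. Then □A at y so ◇□A at x, so □◇A at x, so ◇A at z, giving w with Rzw and Ryw.
The converse is a direct semantic check.
So the correspondent is convergence.

convergence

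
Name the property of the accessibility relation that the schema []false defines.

Emptiness of R

□⊥ is valid iff no world has any successor (otherwise □⊥ fails at any world with one).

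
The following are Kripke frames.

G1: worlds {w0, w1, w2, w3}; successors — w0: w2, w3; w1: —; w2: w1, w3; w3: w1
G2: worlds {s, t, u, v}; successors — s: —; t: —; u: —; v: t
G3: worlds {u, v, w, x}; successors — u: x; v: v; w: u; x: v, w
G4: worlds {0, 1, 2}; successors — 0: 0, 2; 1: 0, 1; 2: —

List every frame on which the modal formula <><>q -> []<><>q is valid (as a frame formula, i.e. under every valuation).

The schema corresponds to a generalized confluence (Geach) condition: forall x forall y forall z ((x R^2 y & xRz) -> exists w (y = w & z R^2 w)).
G1: fails — w0R²w1, w0Rw3 but no w with w1=w and w3R²w.
G2: satisfies the condition.
G3: fails — uR²w, uRx but no t with w=t and xR²t.
G4: fails — 0R²0, 0R2 but no w with 0=w and 2R²w.

G2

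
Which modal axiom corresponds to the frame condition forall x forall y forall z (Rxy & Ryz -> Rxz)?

A defining formula is □q → □□q (the 4 axiom).
Suppose □q→□□q is valid. Take Rxy, Ryz and set V(q)={w : Rxw}. Then □q at x, so □□q at x, so □q at y, so q at z, i.e. Rxz.

□q → □□q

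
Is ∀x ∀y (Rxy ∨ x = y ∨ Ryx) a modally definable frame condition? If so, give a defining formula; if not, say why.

No

Modal frame validity is preserved under disjoint unions.
Take 3 disjoint single-world reflexive frames: each is trivially connected, but their disjoint union has 3 worlds with no edge between distinct components, so it is not connected.
So the class is not modally definable.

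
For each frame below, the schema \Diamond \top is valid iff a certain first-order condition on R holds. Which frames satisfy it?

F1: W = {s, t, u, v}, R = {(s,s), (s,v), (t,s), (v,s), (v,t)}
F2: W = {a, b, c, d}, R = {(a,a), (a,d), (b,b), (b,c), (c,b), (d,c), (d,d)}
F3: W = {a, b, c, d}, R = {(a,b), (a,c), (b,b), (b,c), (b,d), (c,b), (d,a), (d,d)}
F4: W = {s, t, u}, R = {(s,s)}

This is the axiom for seriality; its first-order frame correspondent is \forall x \exists y Rxy.
F1: fails — world u has no successor.
F2: holds.
F3: holds.
F4: fails — world t has no successor.
Valid on: F2, F3.

F2, F3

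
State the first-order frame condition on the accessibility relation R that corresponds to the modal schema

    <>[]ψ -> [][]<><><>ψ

forall x forall y forall z ((xRy & x R^2 z) -> exists w (yRw & z R^3 w))

This is a Sahlqvist (Geach-type) schema ◇^1□^1ψ → □^2◇^3ψ.
Minimal-valuation argument: fix x; take any y with xR^1y and any z with xR^2z. Set V(ψ) to the set of worlds R-reachable from y in exactly 1 step. Then □^1ψ holds at y, so the antecedent holds at x; validity forces ◇^3ψ at z, giving a w with zR^3w and yR^1w.
First-order correspondent: forall x forall y forall z ((xRy & x R^2 z) -> exists w (yRw & z R^3 w)).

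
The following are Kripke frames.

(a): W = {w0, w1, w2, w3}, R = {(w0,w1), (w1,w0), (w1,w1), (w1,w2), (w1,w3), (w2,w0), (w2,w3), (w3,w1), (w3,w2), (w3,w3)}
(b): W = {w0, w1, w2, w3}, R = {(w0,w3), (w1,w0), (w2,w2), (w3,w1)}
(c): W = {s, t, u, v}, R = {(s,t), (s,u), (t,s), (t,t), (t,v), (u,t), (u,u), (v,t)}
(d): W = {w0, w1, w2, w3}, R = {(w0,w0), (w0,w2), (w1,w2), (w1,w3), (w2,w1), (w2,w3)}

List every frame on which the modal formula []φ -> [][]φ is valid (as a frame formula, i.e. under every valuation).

none

Frame correspondent (Sahlqvist): forall x forall y forall z (Rxy & Ryz -> Rxz) — i.e. transitivity.
(a): fails — Rw3w1 and Rw1w0 but not Rw3w0.
(b): fails — Rw1w0 and Rw0w3 but not Rw1w3.
(c): fails — Rut and Rtv but not Ruv.
(d): fails — Rw1w2 and Rw2w1 but not Rw1w1.
Valid on no frame.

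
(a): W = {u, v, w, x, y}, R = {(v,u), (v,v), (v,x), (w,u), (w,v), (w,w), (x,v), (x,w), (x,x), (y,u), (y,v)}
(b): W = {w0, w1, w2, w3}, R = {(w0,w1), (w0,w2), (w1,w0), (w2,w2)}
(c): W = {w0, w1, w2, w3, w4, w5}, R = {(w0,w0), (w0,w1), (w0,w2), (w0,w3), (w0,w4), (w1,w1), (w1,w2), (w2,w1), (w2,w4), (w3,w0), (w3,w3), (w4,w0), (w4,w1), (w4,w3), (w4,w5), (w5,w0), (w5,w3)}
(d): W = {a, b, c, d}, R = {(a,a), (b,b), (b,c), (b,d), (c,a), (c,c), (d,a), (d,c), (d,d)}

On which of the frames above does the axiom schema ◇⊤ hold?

(c), (d)

Frame correspondent (Sahlqvist): ∀x ∃y Rxy — i.e. seriality.
(a): fails — world u has no successor.
(b): fails — world w3 has no successor.
(c): ✓.
(d): ✓.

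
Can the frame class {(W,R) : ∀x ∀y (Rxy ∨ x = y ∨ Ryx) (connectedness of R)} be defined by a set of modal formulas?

No

Modal frame validity is preserved under disjoint unions.
Take 3 disjoint single-world reflexive frames: each is trivially connected, but their disjoint union has 3 worlds with no edge between distinct components, so it is not connected.
So no modal formula (or set of formulas) defines exactly the connected frames.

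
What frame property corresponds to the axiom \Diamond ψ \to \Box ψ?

Suppose ◇ψ→□ψ is valid. Take Rxy, Rxz and set V(ψ)={y}. Then ◇ψ at x, so □ψ at x, so ψ at z, i.e. z=y.
The converse is a direct semantic check.
So the correspondent is partial functionality.

Partial functionality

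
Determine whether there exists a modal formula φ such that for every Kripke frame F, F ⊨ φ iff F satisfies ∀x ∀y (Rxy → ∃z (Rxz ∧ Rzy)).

Yes: it is density, defined by the C4 schema □□q → □q.
Suppose □□q→□q is valid. Take Rxy and set V(q)={w : xR²w}. Then □□q at x, so □q at x, so q at y, i.e. ∃z(Rxz∧Rzy).

Yes, by □□q → □q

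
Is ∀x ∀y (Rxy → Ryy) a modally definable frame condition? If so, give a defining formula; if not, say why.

Yes — defined by □(□q → q)

This is a Sahlqvist condition; the T□ axiom □(□q → q) defines it.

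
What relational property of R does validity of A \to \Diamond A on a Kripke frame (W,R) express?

reflexivity

This is frame-equivalent to □A → A (substitute ¬A for A and contrapose).
Suppose □A→A is valid. At any x set V(A)={w : Rxw}. Then □A holds at x, so A holds at x, i.e. Rxx.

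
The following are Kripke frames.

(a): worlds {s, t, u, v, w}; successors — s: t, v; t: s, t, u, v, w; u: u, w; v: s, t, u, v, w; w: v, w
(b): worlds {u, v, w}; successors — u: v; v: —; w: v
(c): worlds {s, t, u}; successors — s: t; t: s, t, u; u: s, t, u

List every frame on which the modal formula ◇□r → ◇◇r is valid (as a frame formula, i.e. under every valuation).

Frame correspondent (Sahlqvist): ∀x ∀y (xRy → ∃w (yRw ∧ xR²w)) — i.e. a generalized confluence (Geach) condition.
(a): holds.
(b): fails — uRv but no t with vRt and uR²t.
(c): holds.

(a), (c)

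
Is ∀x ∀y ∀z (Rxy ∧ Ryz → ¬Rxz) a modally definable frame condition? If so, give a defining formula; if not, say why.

Any modally definable frame class is closed under surjective bounded morphisms.
The 3-cycle (worlds w0,w1,w2 with w0→w1→w2→w0) is intransitive. Mapping every world to a single reflexive point • is a surjective bounded morphism; the reflexive point is not intransitive (R••∧R•• but R••).
So no modal formula (or set of formulas) defines exactly the intransitive frames.

Not modally definable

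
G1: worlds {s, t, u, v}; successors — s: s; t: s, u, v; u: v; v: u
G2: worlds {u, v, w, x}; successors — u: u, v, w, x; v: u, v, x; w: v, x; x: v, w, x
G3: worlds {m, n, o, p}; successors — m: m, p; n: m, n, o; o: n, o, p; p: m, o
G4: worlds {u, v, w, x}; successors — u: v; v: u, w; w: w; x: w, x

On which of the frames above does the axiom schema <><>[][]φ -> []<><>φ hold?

G2, G3, G4

Frame correspondent (Sahlqvist): forall x forall y forall z ((x R^2 y & xRz) -> exists w (y R^2 w & z R^2 w)) — i.e. a generalized confluence (Geach) condition.
G1: fails — tR²s, tRu but no w with sR²w and uR²w.
G2: ✓.
G3: ✓.
G4: ✓.
Valid on: G2, G3, G4.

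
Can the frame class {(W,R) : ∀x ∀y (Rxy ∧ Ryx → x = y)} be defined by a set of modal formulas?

No — not modally definable

Modal frame validity is preserved under surjective bounded morphisms.
The 4-cycle (worlds 0,1,2,3 with 0→1→2→3→0) is antisymmetric. Sending even-indexed worlds to • and odd-indexed worlds to ∘ is a surjective bounded morphism onto the two-world frame with •↔∘, which is not antisymmetric.
So the class is not modally definable.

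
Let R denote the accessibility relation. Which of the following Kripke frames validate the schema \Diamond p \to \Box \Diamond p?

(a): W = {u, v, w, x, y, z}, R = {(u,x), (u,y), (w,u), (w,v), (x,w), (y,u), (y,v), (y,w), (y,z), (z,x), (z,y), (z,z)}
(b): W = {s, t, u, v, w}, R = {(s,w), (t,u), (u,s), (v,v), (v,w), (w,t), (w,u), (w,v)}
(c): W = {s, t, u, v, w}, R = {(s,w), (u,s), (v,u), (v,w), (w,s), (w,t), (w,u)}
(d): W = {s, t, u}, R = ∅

(d)

Frame correspondent (Sahlqvist): \forall x \forall y \forall z (Rxy \wedge Rxz \to Ryz) — i.e. the Euclidean property.
(a): fails — Rux and Rux but not Rxx.
(b): fails — Rsw and Rsw but not Rww.
(c): fails — Rsw and Rsw but not Rww.
(d): ✓.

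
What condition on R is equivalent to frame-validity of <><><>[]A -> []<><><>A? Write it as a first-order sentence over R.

This is a Sahlqvist (Geach-type) schema ◇^3□^1A → □^1◇^3A.
First-order correspondent: forall x forall y forall z ((x R^3 y & xRz) -> exists w (yRw & z R^3 w)).

forall x forall y forall z ((x R^3 y & xRz) -> exists w (yRw & z R^3 w))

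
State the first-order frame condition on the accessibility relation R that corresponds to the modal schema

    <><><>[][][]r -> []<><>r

This is a Sahlqvist (Geach-type) schema ◇^3□^3r → □^1◇^2r.
First-order correspondent: forall x forall y forall z ((x R^3 y & xRz) -> exists w (y R^3 w & z R^2 w)).

forall x forall y forall z ((x R^3 y & xRz) -> exists w (y R^3 w & z R^2 w))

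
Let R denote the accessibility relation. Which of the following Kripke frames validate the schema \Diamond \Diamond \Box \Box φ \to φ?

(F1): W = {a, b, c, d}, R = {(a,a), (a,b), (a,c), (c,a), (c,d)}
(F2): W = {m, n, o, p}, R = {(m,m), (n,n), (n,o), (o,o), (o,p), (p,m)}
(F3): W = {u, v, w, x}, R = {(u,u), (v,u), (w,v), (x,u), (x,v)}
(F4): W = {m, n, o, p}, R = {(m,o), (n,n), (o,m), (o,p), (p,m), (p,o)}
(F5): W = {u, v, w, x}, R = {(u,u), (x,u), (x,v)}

none

The schema corresponds to a generalized confluence (Geach) condition: \forall x \forall y (x R^2 y \to \exists w (y R^2 w \wedge x = w)).
(F1): fails — aR²b but no w with bR²w and a=w.
(F2): fails — nR²o but no w with oR²w and n=w.
(F3): fails — vR²u but no t with uR²t and v=t.
(F4): fails — oR²m but no w with mR²w and o=w.
(F5): fails — xR²u but no t with uR²t and x=t.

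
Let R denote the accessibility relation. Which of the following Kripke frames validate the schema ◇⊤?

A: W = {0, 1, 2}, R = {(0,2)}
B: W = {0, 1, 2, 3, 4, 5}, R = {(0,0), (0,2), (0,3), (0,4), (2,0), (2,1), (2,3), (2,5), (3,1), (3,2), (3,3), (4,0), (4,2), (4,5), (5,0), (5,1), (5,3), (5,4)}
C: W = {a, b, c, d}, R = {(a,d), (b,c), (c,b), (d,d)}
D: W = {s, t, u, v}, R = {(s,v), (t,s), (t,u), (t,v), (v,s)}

The schema corresponds to seriality: ∀x ∃y Rxy.
A: fails — world 1 has no successor.
B: fails — world 1 has no successor.
C: ✓.
D: fails — world u has no successor.

C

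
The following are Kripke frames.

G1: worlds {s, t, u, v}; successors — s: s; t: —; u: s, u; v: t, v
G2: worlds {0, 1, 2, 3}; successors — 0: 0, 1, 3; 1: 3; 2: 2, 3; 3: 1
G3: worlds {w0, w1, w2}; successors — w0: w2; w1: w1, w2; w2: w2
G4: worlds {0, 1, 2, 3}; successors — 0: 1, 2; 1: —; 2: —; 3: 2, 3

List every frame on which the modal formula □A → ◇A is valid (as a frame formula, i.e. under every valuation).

The schema corresponds to seriality: ∀x ∃y Rxy.
G1: fails — world t has no successor.
G2: ✓.
G3: ✓.
G4: fails — world 1 has no successor.

G2, G3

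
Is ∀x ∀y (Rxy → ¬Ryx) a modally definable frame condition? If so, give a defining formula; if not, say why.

Modal frame validity is preserved under surjective bounded morphisms.
The 3-cycle (worlds s,t,u with s→t→u→s) is asymmetric. Mapping every world to a single reflexive point • is a surjective bounded morphism, and the reflexive point is not asymmetric (R•• but asymmetry requires ¬R••).
So the class is not modally definable.

No — not modally definable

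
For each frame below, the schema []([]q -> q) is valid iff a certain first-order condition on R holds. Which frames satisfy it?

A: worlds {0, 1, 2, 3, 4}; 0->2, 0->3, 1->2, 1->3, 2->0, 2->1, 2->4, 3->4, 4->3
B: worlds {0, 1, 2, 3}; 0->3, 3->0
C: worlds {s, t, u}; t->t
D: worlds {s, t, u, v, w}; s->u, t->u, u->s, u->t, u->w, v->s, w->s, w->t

C

This is the axiom for shift-reflexivity; its first-order frame correspondent is forall x forall y (Rxy -> Ryy).
A: fails — R34 but not R44.
B: fails — R30 but not R00.
C: satisfies the condition.
D: fails — Rwt but not Rtt.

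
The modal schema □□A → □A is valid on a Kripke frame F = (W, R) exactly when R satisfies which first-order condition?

Density

This schema is the C4 axiom.
It corresponds to density: ∀x ∀y (Rxy → ∃z (Rxz ∧ Rzy)).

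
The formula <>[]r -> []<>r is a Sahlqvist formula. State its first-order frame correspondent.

Suppose ◇□r→□◇r is valid. Take Rxy, Rxz and set V(r)={w : Ryw}. Then □r at y so ◇□r at x, so □◇r at x, so ◇r at z, giving w with Rzw and Ryw.

Convergence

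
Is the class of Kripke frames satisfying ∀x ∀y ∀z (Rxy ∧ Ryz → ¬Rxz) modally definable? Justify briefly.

Not modally definable

Modal frame validity is preserved under surjective bounded morphisms.
The 7-cycle (worlds a,b,c,d,e,f,g with a→b→c→d→e→f→g→a) is intransitive. Mapping every world to a single reflexive point • is a surjective bounded morphism; the reflexive point is not intransitive (R••∧R•• but R••).
So the class is not modally definable.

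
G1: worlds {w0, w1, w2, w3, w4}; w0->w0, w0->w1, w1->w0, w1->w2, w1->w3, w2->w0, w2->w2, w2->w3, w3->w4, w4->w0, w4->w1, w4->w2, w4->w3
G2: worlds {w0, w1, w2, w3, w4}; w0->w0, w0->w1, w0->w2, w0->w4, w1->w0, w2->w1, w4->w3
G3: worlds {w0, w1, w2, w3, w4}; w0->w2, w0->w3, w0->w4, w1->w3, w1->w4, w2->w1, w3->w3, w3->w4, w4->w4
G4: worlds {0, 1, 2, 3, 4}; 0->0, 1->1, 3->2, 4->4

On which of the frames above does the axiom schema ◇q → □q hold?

G4

This is the axiom for partial functionality; its first-order frame correspondent is ∀x ∀y ∀z (Rxy ∧ Rxz → y = z).
G1: fails — w0 sees both w0 and w1.
G2: fails — w0 sees both w0 and w1.
G3: fails — w0 sees both w2 and w3.
G4: satisfies the condition.
Valid on: G4.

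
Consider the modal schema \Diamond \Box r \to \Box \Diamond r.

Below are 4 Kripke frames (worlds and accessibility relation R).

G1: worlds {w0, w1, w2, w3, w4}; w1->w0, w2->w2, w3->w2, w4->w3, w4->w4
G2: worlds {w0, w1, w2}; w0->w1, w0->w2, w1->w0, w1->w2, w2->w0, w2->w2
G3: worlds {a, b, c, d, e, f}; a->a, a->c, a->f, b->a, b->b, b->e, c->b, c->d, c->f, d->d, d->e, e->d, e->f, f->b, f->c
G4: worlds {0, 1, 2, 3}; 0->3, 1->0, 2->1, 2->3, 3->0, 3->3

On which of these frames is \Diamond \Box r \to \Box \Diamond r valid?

G2, G4

This is the axiom for convergence; its first-order frame correspondent is \forall x \forall y \forall z (Rxy \wedge Rxz \to \exists w (Ryw \wedge Rzw)).
G1: fails — Rw1w0 and Rw1w0 but w0 and w0 have no common successor.
G2: condition met.
G3: fails — Rbb and Rbe but b and e have no common successor.
G4: condition met.
Valid on: G2, G4.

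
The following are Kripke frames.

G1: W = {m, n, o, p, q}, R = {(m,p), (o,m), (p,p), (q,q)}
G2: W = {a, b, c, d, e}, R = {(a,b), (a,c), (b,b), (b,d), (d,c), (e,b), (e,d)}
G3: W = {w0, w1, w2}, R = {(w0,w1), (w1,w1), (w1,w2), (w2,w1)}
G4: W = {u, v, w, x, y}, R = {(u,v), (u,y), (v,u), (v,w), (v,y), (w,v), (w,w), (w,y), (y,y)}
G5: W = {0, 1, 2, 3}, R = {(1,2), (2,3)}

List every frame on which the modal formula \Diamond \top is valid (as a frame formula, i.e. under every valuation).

G3

This is the axiom for seriality; its first-order frame correspondent is \forall x \exists y Rxy.
G1: fails — world n has no successor.
G2: fails — world c has no successor.
G3: holds.
G4: fails — world x has no successor.
G5: fails — world 0 has no successor.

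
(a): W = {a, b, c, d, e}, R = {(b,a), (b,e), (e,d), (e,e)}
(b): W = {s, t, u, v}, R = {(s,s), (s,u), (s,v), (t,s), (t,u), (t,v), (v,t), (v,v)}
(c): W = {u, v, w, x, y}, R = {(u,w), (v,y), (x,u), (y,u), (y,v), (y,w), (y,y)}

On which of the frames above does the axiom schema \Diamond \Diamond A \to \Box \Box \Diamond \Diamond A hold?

none

Frame correspondent (Sahlqvist): \forall x \forall y \forall z ((x R^2 y \wedge x R^2 z) \to \exists w (y = w \wedge z R^2 w)) — i.e. a generalized confluence (Geach) condition.
(a): fails — bR²d, bR²d but no w with d=w and dR²w.
(b): fails — sR²s, sR²u but no w with s=w and uR²w.
(c): fails — vR²u, vR²u but no t with u=t and uR²t.
Valid on no frame.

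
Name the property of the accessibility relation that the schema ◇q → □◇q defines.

the Euclidean property: ∀x ∀y ∀z (Rxy ∧ Rxz → Ryz)

This is the 5 axiom.
Its frame correspondent is the Euclidean property — ∀x ∀y ∀z (Rxy ∧ Rxz → Ryz).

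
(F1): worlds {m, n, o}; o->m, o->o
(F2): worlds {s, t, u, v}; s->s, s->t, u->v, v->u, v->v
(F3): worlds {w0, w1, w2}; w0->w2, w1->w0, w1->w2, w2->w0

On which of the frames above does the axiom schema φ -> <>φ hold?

none

Frame correspondent (Sahlqvist): forall x Rxx — i.e. reflexivity.
(F1): fails — world m does not see itself.
(F2): fails — world t does not see itself.
(F3): fails — world w0 does not see itself.
Valid on no frame.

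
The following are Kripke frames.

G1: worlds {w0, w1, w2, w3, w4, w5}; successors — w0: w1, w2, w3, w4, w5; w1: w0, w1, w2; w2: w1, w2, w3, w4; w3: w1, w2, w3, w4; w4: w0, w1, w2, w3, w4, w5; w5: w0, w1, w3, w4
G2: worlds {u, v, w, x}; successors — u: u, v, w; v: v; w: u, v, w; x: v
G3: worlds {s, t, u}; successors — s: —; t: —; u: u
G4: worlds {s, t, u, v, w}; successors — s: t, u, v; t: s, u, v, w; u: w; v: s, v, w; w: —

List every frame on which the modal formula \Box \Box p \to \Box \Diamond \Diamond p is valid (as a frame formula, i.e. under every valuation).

The schema corresponds to a generalized confluence (Geach) condition: \forall x \forall z (xRz \to \exists w (x R^2 w \wedge z R^2 w)).
G1: ✓.
G2: ✓.
G3: ✓.
G4: fails — sRu but no w* with sR²w* and uR²w*.
Valid on: G1, G2, G3.

G1, G2, G3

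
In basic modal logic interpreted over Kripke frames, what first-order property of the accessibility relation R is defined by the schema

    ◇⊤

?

seriality: ∀x ∃y Rxy

◇⊤ holds at w iff w has a successor, so frame-validity of ◇⊤ is exactly seriality. Equivalently via □q → ◇q:
Suppose □q→◇q is valid. At any x set V(q)=W. Then □q at x, so ◇q at x, so x has a successor.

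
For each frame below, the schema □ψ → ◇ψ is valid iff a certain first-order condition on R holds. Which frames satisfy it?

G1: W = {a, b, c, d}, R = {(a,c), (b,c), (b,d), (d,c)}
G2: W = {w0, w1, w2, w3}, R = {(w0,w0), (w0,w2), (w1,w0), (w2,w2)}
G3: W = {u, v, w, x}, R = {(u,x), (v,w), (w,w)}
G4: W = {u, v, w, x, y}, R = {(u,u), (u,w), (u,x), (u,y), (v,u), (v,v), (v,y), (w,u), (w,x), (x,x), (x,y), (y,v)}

G4

Frame correspondent (Sahlqvist): ∀x ∃y Rxy — i.e. seriality.
G1: fails — world c has no successor.
G2: fails — world w3 has no successor.
G3: fails — world x has no successor.
G4: ✓.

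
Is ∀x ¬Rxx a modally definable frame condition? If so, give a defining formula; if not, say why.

Modal frame validity is preserved under surjective bounded morphisms.
The 5-cycle (worlds a,b,c,d,e with a→b→c→d→e→a) is irreflexive, and the map sending every world to a single reflexive point • is a surjective bounded morphism (forth: every edge maps to (•,•); back: every world has a successor). So any modal formula valid on the 5-cycle is also valid on the reflexive point, which is not irreflexive.
So the class is not modally definable.

Not modally definable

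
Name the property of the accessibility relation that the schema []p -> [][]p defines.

This schema is the 4 axiom.
Its frame correspondent is transitivity — forall x forall y forall z (Rxy & Ryz -> Rxz).

transitivity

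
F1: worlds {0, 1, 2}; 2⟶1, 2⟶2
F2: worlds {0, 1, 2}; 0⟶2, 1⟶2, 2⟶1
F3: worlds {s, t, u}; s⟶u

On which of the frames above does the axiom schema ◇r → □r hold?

This is the axiom for partial functionality; its first-order frame correspondent is ∀x ∀y ∀z (Rxy ∧ Rxz → y = z).
F1: fails — 2 sees both 1 and 2.
F2: holds.
F3: holds.

F2, F3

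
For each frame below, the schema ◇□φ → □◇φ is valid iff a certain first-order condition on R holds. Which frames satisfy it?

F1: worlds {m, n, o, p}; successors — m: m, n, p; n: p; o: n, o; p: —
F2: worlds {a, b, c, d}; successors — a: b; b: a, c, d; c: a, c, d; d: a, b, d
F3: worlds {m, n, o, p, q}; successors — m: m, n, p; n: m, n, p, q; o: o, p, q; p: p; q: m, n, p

F3

Frame correspondent (Sahlqvist): ∀x ∀y ∀z (Rxy ∧ Rxz → ∃w (Ryw ∧ Rzw)) — i.e. convergence.
F1: fails — Rmm and Rmp but m and p have no common successor.
F2: fails — Rbc and Rba but c and a have no common successor.
F3: ✓.
Valid on: F3.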